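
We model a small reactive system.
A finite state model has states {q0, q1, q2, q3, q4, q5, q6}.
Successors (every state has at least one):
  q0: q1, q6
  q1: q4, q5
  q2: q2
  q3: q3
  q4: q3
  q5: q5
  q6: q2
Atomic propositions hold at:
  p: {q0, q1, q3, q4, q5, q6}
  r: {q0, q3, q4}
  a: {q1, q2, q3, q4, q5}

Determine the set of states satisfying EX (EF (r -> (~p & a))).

Sat(~p) = {q2}
Sat(~p & a) = {q2}
Sat(r -> (~p & a)) = {q1, q2, q5, q6}
EF (r -> (~p & a)): least fixpoint, start Z0 = {q1, q2, q5, q6}, add states with some successor in Z. Z1 = {q0, q1, q2, q5, q6}; fixed.
Sat(EF (r -> (~p & a))) = {q0, q1, q2, q5, q6}
Sat(EX (EF (r -> (~p & a)))) = {s : some successor in {q0, q1, q2, q5, q6}} = {q0, q1, q2, q5, q6}

{q0, q1, q2, q5, q6}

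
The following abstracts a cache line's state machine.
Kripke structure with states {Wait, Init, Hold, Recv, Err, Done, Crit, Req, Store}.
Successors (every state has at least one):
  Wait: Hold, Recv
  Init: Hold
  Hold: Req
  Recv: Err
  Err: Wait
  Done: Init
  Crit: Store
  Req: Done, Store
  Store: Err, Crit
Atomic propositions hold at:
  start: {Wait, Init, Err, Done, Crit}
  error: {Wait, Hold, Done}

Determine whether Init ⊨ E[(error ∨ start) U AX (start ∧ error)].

Sat(error ∨ start) = {Wait, Init, Hold, Err, Done, Crit}
Sat(start ∧ error) = {Wait, Done}
Sat(AX (start ∧ error)) = {s : every successor in {Wait, Done}} = {Err}
E[(error ∨ start) U AX (start ∧ error)]: least fixpoint, start Z0 = Sat(AX (start ∧ error)) = {Err}, add states in Sat(error ∨ start) with some successor in Z. Already a fixed point.
Sat(E[(error ∨ start) U AX (start ∧ error)]) = {Err}
Init ∉ Sat(E[(error ∨ start) U AX (start ∧ error)]) = {Err}, so the formula does not hold at Init.

No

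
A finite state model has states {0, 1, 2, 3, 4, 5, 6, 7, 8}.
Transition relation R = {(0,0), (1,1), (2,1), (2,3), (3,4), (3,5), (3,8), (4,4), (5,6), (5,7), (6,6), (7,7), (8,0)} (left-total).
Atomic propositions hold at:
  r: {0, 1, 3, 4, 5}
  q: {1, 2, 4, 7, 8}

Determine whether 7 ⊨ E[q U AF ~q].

No

Sat(~q) = {0, 3, 5, 6}
AF ~q: least fixpoint, start Z0 = {0, 3, 5, 6}, add states with every successor in Z. Z1 = {0, 3, 5, 6, 8}; fixed.
Sat(AF ~q) = {0, 3, 5, 6, 8}
E[q U AF ~q]: least fixpoint, start Z0 = Sat(AF ~q) = {0, 3, 5, 6, 8}, add states in Sat(q) with some successor in Z. Z1 = {0, 2, 3, 5, 6, 8}; fixed.
Sat(E[q U AF ~q]) = {0, 2, 3, 5, 6, 8}
7 ∉ Sat(E[q U AF ~q]) = {0, 2, 3, 5, 6, 8}, so the formula does not hold at 7.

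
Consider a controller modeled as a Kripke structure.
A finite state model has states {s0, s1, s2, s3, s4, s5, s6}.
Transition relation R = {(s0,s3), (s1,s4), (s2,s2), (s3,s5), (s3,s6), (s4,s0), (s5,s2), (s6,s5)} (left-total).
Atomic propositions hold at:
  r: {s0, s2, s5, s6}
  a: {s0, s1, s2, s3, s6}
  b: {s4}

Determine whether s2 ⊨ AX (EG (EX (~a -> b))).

Yes

Sat(~a) = {s4, s5}
Sat(~a -> b) = {s0, s1, s2, s3, s4, s6}
Sat(EX (~a -> b)) = {s : some successor in {s0, s1, s2, s3, s4, s6}} = {s0, s1, s2, s3, s4, s5}
EG (EX (~a -> b)): greatest fixpoint, start Z0 = {s0, s1, s2, s3, s4, s5}, keep only states in Sat with some successor in Z. Already a fixed point.
Sat(EG (EX (~a -> b))) = {s0, s1, s2, s3, s4, s5}
Sat(AX (EG (EX (~a -> b)))) = {s : every successor in {s0, s1, s2, s3, s4, s5}} = {s0, s1, s2, s4, s5, s6}
s2 ∈ Sat(AX (EG (EX (~a -> b)))) = {s0, s1, s2, s4, s5, s6}, so the formula holds at s2.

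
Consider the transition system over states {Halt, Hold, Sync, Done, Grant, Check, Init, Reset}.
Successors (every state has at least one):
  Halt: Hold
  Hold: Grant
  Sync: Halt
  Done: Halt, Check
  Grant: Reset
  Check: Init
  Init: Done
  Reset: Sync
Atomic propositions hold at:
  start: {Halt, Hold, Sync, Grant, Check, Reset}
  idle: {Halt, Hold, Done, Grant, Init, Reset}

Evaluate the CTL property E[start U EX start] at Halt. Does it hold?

Yes

Sat(EX start) = {s : some successor in {Halt, Hold, Sync, Grant, Check, Reset}} = {Halt, Hold, Sync, Done, Grant, Reset}
E[start U EX start]: least fixpoint, start Z0 = Sat(EX start) = {Halt, Hold, Sync, Done, Grant, Reset}, add states in Sat(start) with some successor in Z. Already a fixed point.
Sat(E[start U EX start]) = {Halt, Hold, Sync, Done, Grant, Reset}
Halt ∈ Sat(E[start U EX start]) = {Halt, Hold, Sync, Done, Grant, Reset}, so the formula holds at Halt.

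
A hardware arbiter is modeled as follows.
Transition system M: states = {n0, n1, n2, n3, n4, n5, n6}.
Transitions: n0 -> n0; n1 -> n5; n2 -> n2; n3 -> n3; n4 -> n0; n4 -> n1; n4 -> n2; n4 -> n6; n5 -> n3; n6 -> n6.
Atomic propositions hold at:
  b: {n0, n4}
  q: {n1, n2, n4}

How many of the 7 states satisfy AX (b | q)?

2

Sat(b | q) = {n0, n1, n2, n4}
Sat(AX (b | q)) = {s : every successor in {n0, n1, n2, n4}} = {n0, n2}
|Sat(AX (b | q))| = |{n0, n2}| = 2.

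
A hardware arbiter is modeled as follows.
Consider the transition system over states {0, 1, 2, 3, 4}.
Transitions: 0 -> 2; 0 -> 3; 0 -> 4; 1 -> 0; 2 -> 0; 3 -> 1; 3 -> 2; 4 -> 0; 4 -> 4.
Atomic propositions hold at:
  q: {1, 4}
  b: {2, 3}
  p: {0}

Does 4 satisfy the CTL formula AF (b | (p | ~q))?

Sat(~q) = {0, 2, 3}
Sat(p | ~q) = {0, 2, 3}
Sat(b | (p | ~q)) = {0, 2, 3}
AF (b | (p | ~q)): least fixpoint, start Z0 = {0, 2, 3}, add states with every successor in Z. Z1 = {0, 1, 2, 3}; fixed.
Sat(AF (b | (p | ~q))) = {0, 1, 2, 3}
4 ∉ Sat(AF (b | (p | ~q))) = {0, 1, 2, 3}, so the formula does not hold at 4.

No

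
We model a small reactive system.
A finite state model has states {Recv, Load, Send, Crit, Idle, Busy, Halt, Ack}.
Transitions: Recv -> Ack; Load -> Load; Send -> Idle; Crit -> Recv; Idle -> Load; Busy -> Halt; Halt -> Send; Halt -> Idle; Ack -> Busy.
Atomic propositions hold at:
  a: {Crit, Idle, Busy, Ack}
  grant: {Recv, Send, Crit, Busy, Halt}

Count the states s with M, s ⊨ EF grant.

EF grant: least fixpoint, start Z0 = {Recv, Send, Crit, Busy, Halt}, add states with some successor in Z. Z1 = {Recv, Send, Crit, Busy, Halt, Ack}; fixed.
Sat(EF grant) = {Recv, Send, Crit, Busy, Halt, Ack}
|Sat(EF grant)| = |{Recv, Send, Crit, Busy, Halt, Ack}| = 6.

6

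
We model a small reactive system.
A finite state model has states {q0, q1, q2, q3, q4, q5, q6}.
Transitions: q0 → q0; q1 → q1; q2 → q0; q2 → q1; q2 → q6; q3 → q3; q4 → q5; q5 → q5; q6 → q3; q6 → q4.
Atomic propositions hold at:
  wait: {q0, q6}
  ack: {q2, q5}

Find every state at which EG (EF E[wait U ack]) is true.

E[wait U ack]: least fixpoint, start Z0 = Sat(ack) = {q2, q5}, add states in Sat(wait) with some successor in Z. Already a fixed point.
Sat(E[wait U ack]) = {q2, q5}
EF E[wait U ack]: least fixpoint, start Z0 = {q2, q5}, add states with some successor in Z. Z1 = {q2, q4, q5}; Z2 = {q2, q4, q5, q6}; fixed.
Sat(EF E[wait U ack]) = {q2, q4, q5, q6}
EG (EF E[wait U ack]): greatest fixpoint, start Z0 = {q2, q4, q5, q6}, keep only states in Sat with some successor in Z. Already a fixed point.
Sat(EG (EF E[wait U ack])) = {q2, q4, q5, q6}

{q2, q4, q5, q6}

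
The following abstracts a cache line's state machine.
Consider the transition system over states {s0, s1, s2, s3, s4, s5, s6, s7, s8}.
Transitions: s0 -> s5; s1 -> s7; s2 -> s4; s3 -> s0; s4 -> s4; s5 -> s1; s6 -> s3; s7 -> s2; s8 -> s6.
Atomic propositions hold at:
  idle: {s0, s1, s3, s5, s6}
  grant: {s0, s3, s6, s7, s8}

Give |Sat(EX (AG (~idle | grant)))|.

Sat(~idle) = {s2, s4, s7, s8}
Sat(~idle | grant) = {s0, s2, s3, s4, s6, s7, s8}
AG (~idle | grant): greatest fixpoint, start Z0 = {s0, s2, s3, s4, s6, s7, s8}, keep only states in Sat with every successor in Z. Z1 = {s2, s3, s4, s6, s7, s8}; Z2 = {s2, s4, s6, s7, s8}; Z3 = {s2, s4, s7, s8}; Z4 = {s2, s4, s7}; fixed.
Sat(AG (~idle | grant)) = {s2, s4, s7}
Sat(EX (AG (~idle | grant))) = {s : some successor in {s2, s4, s7}} = {s1, s2, s4, s7}
|Sat(EX (AG (~idle | grant)))| = |{s1, s2, s4, s7}| = 4.

4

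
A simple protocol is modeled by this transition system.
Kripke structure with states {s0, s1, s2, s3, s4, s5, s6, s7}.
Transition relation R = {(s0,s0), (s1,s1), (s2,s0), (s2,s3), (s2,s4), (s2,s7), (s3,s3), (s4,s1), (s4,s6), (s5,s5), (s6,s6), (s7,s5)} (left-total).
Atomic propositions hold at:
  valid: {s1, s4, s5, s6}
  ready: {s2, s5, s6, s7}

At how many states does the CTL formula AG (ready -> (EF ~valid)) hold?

3

Sat(~valid) = {s0, s2, s3, s7}
EF ~valid: least fixpoint, start Z0 = {s0, s2, s3, s7}, add states with some successor in Z. Already a fixed point.
Sat(EF ~valid) = {s0, s2, s3, s7}
Sat(ready -> (EF ~valid)) = {s0, s1, s2, s3, s4, s7}
AG (ready -> (EF ~valid)): greatest fixpoint, start Z0 = {s0, s1, s2, s3, s4, s7}, keep only states in Sat with every successor in Z. Z1 = {s0, s1, s2, s3}; Z2 = {s0, s1, s3}; fixed.
Sat(AG (ready -> (EF ~valid))) = {s0, s1, s3}
|Sat(AG (ready -> (EF ~valid)))| = |{s0, s1, s3}| = 3.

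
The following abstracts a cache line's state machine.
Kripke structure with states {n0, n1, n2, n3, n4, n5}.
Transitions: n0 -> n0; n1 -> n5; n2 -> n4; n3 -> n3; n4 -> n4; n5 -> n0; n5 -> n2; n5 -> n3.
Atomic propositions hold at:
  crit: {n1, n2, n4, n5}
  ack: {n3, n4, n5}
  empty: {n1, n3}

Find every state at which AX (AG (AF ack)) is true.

AF ack: least fixpoint, start Z0 = {n3, n4, n5}, add states with every successor in Z. Z1 = {n1, n2, n3, n4, n5}; fixed.
Sat(AF ack) = {n1, n2, n3, n4, n5}
AG (AF ack): greatest fixpoint, start Z0 = {n1, n2, n3, n4, n5}, keep only states in Sat with every successor in Z. Z1 = {n1, n2, n3, n4}; Z2 = {n2, n3, n4}; fixed.
Sat(AG (AF ack)) = {n2, n3, n4}
Sat(AX (AG (AF ack))) = {s : every successor in {n2, n3, n4}} = {n2, n3, n4}

{n2, n3, n4}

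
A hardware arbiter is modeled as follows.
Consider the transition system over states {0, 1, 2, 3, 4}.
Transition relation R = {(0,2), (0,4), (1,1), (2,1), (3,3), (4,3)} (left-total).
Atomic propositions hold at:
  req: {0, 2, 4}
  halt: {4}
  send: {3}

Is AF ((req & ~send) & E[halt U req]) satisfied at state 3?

Sat(~send) = {0, 1, 2, 4}
Sat(req & ~send) = {0, 2, 4}
E[halt U req]: least fixpoint, start Z0 = Sat(req) = {0, 2, 4}, add states in Sat(halt) with some successor in Z. Already a fixed point.
Sat(E[halt U req]) = {0, 2, 4}
Sat((req & ~send) & E[halt U req]) = {0, 2, 4}
AF ((req & ~send) & E[halt U req]): least fixpoint, start Z0 = {0, 2, 4}, add states with every successor in Z. Already a fixed point.
Sat(AF ((req & ~send) & E[halt U req])) = {0, 2, 4}
3 ∉ Sat(AF ((req & ~send) & E[halt U req])) = {0, 2, 4}, so the formula does not hold at 3.

No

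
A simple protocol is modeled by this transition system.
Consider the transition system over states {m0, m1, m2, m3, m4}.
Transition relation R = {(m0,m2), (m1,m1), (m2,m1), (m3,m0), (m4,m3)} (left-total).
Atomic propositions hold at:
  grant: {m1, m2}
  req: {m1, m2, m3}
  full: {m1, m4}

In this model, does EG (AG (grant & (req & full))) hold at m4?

No

Sat(req & full) = {m1}
Sat(grant & (req & full)) = {m1}
AG (grant & (req & full)): greatest fixpoint, start Z0 = {m1}, keep only states in Sat with every successor in Z. Already a fixed point.
Sat(AG (grant & (req & full))) = {m1}
EG (AG (grant & (req & full))): greatest fixpoint, start Z0 = {m1}, keep only states in Sat with some successor in Z. Already a fixed point.
Sat(EG (AG (grant & (req & full)))) = {m1}
m4 ∉ Sat(EG (AG (grant & (req & full)))) = {m1}, so the formula does not hold at m4.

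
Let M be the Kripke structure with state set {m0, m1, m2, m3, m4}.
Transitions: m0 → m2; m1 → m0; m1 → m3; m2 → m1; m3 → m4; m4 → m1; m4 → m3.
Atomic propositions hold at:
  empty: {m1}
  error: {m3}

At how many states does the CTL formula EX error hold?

2

Sat(EX error) = {s : some successor in {m3}} = {m1, m4}
|Sat(EX error)| = |{m1, m4}| = 2.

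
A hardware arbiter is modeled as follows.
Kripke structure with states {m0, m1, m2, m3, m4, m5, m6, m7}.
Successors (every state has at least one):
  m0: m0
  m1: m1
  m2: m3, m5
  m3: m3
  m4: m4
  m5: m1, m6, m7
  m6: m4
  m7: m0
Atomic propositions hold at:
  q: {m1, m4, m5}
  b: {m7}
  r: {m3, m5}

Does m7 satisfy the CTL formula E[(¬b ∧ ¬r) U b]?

Yes

Sat(¬b) = {m0, m1, m2, m3, m4, m5, m6}
Sat(¬r) = {m0, m1, m2, m4, m6, m7}
Sat(¬b ∧ ¬r) = {m0, m1, m2, m4, m6}
E[(¬b ∧ ¬r) U b]: least fixpoint, start Z0 = Sat(b) = {m7}, add states in Sat(¬b ∧ ¬r) with some successor in Z. Already a fixed point.
Sat(E[(¬b ∧ ¬r) U b]) = {m7}
m7 ∈ Sat(E[(¬b ∧ ¬r) U b]) = {m7}, so the formula holds at m7.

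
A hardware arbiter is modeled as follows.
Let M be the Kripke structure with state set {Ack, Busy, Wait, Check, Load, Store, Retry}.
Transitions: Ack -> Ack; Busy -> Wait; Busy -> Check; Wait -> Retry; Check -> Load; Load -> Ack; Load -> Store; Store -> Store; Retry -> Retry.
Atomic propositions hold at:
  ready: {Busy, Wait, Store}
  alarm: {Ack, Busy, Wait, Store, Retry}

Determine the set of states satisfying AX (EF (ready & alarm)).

Sat(ready & alarm) = {Busy, Wait, Store}
EF (ready & alarm): least fixpoint, start Z0 = {Busy, Wait, Store}, add states with some successor in Z. Z1 = {Busy, Wait, Load, Store}; Z2 = {Busy, Wait, Check, Load, Store}; fixed.
Sat(EF (ready & alarm)) = {Busy, Wait, Check, Load, Store}
Sat(AX (EF (ready & alarm))) = {s : every successor in {Busy, Wait, Check, Load, Store}} = {Busy, Check, Store}

{Busy, Check, Store}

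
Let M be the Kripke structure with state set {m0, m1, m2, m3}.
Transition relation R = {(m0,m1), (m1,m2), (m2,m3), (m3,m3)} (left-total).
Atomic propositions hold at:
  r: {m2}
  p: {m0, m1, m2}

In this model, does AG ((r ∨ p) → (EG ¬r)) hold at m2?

Sat(r ∨ p) = {m0, m1, m2}
Sat(¬r) = {m0, m1, m3}
EG ¬r: greatest fixpoint, start Z0 = {m0, m1, m3}, keep only states in Sat with some successor in Z. Z1 = {m0, m3}; Z2 = {m3}; fixed.
Sat(EG ¬r) = {m3}
Sat((r ∨ p) → (EG ¬r)) = {m3}
AG ((r ∨ p) → (EG ¬r)): greatest fixpoint, start Z0 = {m3}, keep only states in Sat with every successor in Z. Already a fixed point.
Sat(AG ((r ∨ p) → (EG ¬r))) = {m3}
m2 ∉ Sat(AG ((r ∨ p) → (EG ¬r))) = {m3}, so the formula does not hold at m2.

No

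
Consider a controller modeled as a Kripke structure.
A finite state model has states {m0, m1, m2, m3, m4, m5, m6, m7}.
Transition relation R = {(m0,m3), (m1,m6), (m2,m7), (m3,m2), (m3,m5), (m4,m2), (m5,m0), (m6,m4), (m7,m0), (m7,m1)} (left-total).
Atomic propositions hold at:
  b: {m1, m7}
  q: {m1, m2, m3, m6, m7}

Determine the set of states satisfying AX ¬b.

Sat(¬b) = {m0, m2, m3, m4, m5, m6}
Sat(AX ¬b) = {s : every successor in {m0, m2, m3, m4, m5, m6}} = {m0, m1, m3, m4, m5, m6}

{m0, m1, m3, m4, m5, m6}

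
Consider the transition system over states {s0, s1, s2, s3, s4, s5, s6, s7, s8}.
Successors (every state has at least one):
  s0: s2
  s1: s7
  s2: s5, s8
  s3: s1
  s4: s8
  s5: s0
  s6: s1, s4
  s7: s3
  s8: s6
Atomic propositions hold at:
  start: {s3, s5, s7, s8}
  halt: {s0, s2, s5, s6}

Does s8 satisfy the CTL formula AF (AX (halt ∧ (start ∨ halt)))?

Yes

Sat(start ∨ halt) = {s0, s2, s3, s5, s6, s7, s8}
Sat(halt ∧ (start ∨ halt)) = {s0, s2, s5, s6}
Sat(AX (halt ∧ (start ∨ halt))) = {s : every successor in {s0, s2, s5, s6}} = {s0, s5, s8}
AF (AX (halt ∧ (start ∨ halt))): least fixpoint, start Z0 = {s0, s5, s8}, add states with every successor in Z. Z1 = {s0, s2, s4, s5, s8}; fixed.
Sat(AF (AX (halt ∧ (start ∨ halt)))) = {s0, s2, s4, s5, s8}
s8 ∈ Sat(AF (AX (halt ∧ (start ∨ halt)))) = {s0, s2, s4, s5, s8}, so the formula holds at s8.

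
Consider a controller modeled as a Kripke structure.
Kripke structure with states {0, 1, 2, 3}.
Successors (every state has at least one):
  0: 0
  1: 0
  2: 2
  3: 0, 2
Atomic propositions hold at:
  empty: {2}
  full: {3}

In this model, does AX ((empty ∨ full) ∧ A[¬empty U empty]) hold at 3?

No

Sat(empty ∨ full) = {2, 3}
Sat(¬empty) = {0, 1, 3}
A[¬empty U empty]: least fixpoint, start Z0 = Sat(empty) = {2}, add states in Sat(¬empty) with every successor in Z. Already a fixed point.
Sat(A[¬empty U empty]) = {2}
Sat((empty ∨ full) ∧ A[¬empty U empty]) = {2}
Sat(AX ((empty ∨ full) ∧ A[¬empty U empty])) = {s : every successor in {2}} = {2}
3 ∉ Sat(AX ((empty ∨ full) ∧ A[¬empty U empty])) = {2}, so the formula does not hold at 3.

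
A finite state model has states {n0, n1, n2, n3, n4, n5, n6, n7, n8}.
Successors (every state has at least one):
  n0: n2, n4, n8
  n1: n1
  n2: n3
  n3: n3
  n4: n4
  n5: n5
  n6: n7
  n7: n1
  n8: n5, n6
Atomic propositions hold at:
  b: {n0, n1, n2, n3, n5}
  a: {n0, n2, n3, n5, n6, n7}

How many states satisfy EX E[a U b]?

E[a U b]: least fixpoint, start Z0 = Sat(b) = {n0, n1, n2, n3, n5}, add states in Sat(a) with some successor in Z. Z1 = {n0, n1, n2, n3, n5, n7}; Z2 = {n0, n1, n2, n3, n5, n6, n7}; fixed.
Sat(E[a U b]) = {n0, n1, n2, n3, n5, n6, n7}
Sat(EX E[a U b]) = {s : some successor in {n0, n1, n2, n3, n5, n6, n7}} = {n0, n1, n2, n3, n5, n6, n7, n8}
|Sat(EX E[a U b])| = |{n0, n1, n2, n3, n5, n6, n7, n8}| = 8.

8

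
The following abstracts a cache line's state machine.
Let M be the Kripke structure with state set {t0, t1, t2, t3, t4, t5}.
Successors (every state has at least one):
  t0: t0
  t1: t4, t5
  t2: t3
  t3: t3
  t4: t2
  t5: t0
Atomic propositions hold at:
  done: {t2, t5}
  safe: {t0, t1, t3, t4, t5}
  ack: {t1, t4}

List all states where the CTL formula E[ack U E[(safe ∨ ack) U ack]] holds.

{t1, t4}

Sat(safe ∨ ack) = {t0, t1, t3, t4, t5}
E[(safe ∨ ack) U ack]: least fixpoint, start Z0 = Sat(ack) = {t1, t4}, add states in Sat(safe ∨ ack) with some successor in Z. Already a fixed point.
Sat(E[(safe ∨ ack) U ack]) = {t1, t4}
E[ack U E[(safe ∨ ack) U ack]]: least fixpoint, start Z0 = Sat(E[(safe ∨ ack) U ack]) = {t1, t4}, add states in Sat(ack) with some successor in Z. Already a fixed point.
Sat(E[ack U E[(safe ∨ ack) U ack]]) = {t1, t4}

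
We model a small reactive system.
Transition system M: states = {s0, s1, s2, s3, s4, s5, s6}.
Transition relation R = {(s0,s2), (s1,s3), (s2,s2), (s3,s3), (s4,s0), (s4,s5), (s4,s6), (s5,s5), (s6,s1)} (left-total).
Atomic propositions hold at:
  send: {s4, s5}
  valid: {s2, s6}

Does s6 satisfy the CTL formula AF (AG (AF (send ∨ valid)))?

Sat(send ∨ valid) = {s2, s4, s5, s6}
AF (send ∨ valid): least fixpoint, start Z0 = {s2, s4, s5, s6}, add states with every successor in Z. Z1 = {s0, s2, s4, s5, s6}; fixed.
Sat(AF (send ∨ valid)) = {s0, s2, s4, s5, s6}
AG (AF (send ∨ valid)): greatest fixpoint, start Z0 = {s0, s2, s4, s5, s6}, keep only states in Sat with every successor in Z. Z1 = {s0, s2, s4, s5}; Z2 = {s0, s2, s5}; fixed.
Sat(AG (AF (send ∨ valid))) = {s0, s2, s5}
AF (AG (AF (send ∨ valid))): least fixpoint, start Z0 = {s0, s2, s5}, add states with every successor in Z. Already a fixed point.
Sat(AF (AG (AF (send ∨ valid)))) = {s0, s2, s5}
s6 ∉ Sat(AF (AG (AF (send ∨ valid)))) = {s0, s2, s5}, so the formula does not hold at s6.

No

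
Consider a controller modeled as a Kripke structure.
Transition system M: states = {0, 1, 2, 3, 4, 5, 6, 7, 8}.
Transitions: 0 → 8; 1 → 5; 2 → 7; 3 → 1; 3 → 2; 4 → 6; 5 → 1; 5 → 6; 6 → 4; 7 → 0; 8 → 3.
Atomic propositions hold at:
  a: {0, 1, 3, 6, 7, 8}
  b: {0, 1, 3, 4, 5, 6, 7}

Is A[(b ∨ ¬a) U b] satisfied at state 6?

Yes

Sat(¬a) = {2, 4, 5}
Sat(b ∨ ¬a) = {0, 1, 2, 3, 4, 5, 6, 7}
A[(b ∨ ¬a) U b]: least fixpoint, start Z0 = Sat(b) = {0, 1, 3, 4, 5, 6, 7}, add states in Sat(b ∨ ¬a) with every successor in Z. Z1 = {0, 1, 2, 3, 4, 5, 6, 7}; fixed.
Sat(A[(b ∨ ¬a) U b]) = {0, 1, 2, 3, 4, 5, 6, 7}
6 ∈ Sat(A[(b ∨ ¬a) U b]) = {0, 1, 2, 3, 4, 5, 6, 7}, so the formula holds at 6.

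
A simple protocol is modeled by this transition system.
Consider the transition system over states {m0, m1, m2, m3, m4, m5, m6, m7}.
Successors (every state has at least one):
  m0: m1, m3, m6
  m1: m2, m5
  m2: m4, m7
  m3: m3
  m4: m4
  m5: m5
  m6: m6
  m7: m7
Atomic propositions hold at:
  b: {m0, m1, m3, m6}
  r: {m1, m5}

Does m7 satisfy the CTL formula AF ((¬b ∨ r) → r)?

Sat(¬b) = {m2, m4, m5, m7}
Sat(¬b ∨ r) = {m1, m2, m4, m5, m7}
Sat((¬b ∨ r) → r) = {m0, m1, m3, m5, m6}
AF ((¬b ∨ r) → r): least fixpoint, start Z0 = {m0, m1, m3, m5, m6}, add states with every successor in Z. Already a fixed point.
Sat(AF ((¬b ∨ r) → r)) = {m0, m1, m3, m5, m6}
m7 ∉ Sat(AF ((¬b ∨ r) → r)) = {m0, m1, m3, m5, m6}, so the formula does not hold at m7.

No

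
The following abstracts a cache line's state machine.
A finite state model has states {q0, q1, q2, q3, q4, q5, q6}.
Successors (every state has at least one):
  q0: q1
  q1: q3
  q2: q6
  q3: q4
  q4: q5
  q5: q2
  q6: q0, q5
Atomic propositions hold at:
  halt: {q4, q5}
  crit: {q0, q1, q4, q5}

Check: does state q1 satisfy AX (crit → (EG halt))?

Yes

EG halt: greatest fixpoint, start Z0 = {q4, q5}, keep only states in Sat with some successor in Z. Z1 = {q4}; Z2 = ∅; fixed.
Sat(EG halt) = ∅
Sat(crit → (EG halt)) = {q2, q3, q6}
Sat(AX (crit → (EG halt))) = {s : every successor in {q2, q3, q6}} = {q1, q2, q5}
q1 ∈ Sat(AX (crit → (EG halt))) = {q1, q2, q5}, so the formula holds at q1.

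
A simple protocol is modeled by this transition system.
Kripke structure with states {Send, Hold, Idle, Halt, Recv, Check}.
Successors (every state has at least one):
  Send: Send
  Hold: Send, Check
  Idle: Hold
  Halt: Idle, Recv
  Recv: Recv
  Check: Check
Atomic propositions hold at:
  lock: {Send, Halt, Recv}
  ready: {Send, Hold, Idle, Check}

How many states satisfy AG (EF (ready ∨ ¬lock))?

4

Sat(¬lock) = {Hold, Idle, Check}
Sat(ready ∨ ¬lock) = {Send, Hold, Idle, Check}
EF (ready ∨ ¬lock): least fixpoint, start Z0 = {Send, Hold, Idle, Check}, add states with some successor in Z. Z1 = {Send, Hold, Idle, Halt, Check}; fixed.
Sat(EF (ready ∨ ¬lock)) = {Send, Hold, Idle, Halt, Check}
AG (EF (ready ∨ ¬lock)): greatest fixpoint, start Z0 = {Send, Hold, Idle, Halt, Check}, keep only states in Sat with every successor in Z. Z1 = {Send, Hold, Idle, Check}; fixed.
Sat(AG (EF (ready ∨ ¬lock))) = {Send, Hold, Idle, Check}
|Sat(AG (EF (ready ∨ ¬lock)))| = |{Send, Hold, Idle, Check}| = 4.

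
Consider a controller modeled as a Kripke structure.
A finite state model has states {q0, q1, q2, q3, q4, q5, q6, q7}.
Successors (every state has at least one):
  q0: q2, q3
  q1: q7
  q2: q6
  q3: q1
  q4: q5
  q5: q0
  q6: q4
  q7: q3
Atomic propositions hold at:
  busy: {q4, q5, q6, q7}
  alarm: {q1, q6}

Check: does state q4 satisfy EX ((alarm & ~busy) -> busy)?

Sat(~busy) = {q0, q1, q2, q3}
Sat(alarm & ~busy) = {q1}
Sat((alarm & ~busy) -> busy) = {q0, q2, q3, q4, q5, q6, q7}
Sat(EX ((alarm & ~busy) -> busy)) = {s : some successor in {q0, q2, q3, q4, q5, q6, q7}} = {q0, q1, q2, q4, q5, q6, q7}
q4 ∈ Sat(EX ((alarm & ~busy) -> busy)) = {q0, q1, q2, q4, q5, q6, q7}, so the formula holds at q4.

Yes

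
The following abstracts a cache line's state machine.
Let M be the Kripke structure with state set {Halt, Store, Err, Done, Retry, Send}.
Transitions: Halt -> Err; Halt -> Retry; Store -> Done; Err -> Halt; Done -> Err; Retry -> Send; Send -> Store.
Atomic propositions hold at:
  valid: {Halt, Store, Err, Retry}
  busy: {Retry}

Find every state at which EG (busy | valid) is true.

Sat(busy | valid) = {Halt, Store, Err, Retry}
EG (busy | valid): greatest fixpoint, start Z0 = {Halt, Store, Err, Retry}, keep only states in Sat with some successor in Z. Z1 = {Halt, Err}; fixed.
Sat(EG (busy | valid)) = {Halt, Err}

{Halt, Err}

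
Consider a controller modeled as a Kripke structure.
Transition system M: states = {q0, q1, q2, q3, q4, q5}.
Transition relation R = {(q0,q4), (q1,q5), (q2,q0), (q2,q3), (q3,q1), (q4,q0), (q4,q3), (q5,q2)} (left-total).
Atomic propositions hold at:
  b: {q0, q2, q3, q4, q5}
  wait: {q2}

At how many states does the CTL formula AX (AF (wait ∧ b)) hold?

Sat(wait ∧ b) = {q2}
AF (wait ∧ b): least fixpoint, start Z0 = {q2}, add states with every successor in Z. Z1 = {q2, q5}; Z2 = {q1, q2, q5}; Z3 = {q1, q2, q3, q5}; fixed.
Sat(AF (wait ∧ b)) = {q1, q2, q3, q5}
Sat(AX (AF (wait ∧ b))) = {s : every successor in {q1, q2, q3, q5}} = {q1, q3, q5}
|Sat(AX (AF (wait ∧ b)))| = |{q1, q3, q5}| = 3.

3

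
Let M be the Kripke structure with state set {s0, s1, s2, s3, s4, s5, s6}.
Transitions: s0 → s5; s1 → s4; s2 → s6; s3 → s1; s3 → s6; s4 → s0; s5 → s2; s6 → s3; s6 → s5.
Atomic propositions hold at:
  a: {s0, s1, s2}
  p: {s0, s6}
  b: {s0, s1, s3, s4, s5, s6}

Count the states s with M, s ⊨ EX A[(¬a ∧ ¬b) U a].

3

Sat(¬a) = {s3, s4, s5, s6}
Sat(¬b) = {s2}
Sat(¬a ∧ ¬b) = ∅
A[(¬a ∧ ¬b) U a]: least fixpoint, start Z0 = Sat(a) = {s0, s1, s2}, add states in Sat(¬a ∧ ¬b) with every successor in Z. Already a fixed point.
Sat(A[(¬a ∧ ¬b) U a]) = {s0, s1, s2}
Sat(EX A[(¬a ∧ ¬b) U a]) = {s : some successor in {s0, s1, s2}} = {s3, s4, s5}
|Sat(EX A[(¬a ∧ ¬b) U a])| = |{s3, s4, s5}| = 3.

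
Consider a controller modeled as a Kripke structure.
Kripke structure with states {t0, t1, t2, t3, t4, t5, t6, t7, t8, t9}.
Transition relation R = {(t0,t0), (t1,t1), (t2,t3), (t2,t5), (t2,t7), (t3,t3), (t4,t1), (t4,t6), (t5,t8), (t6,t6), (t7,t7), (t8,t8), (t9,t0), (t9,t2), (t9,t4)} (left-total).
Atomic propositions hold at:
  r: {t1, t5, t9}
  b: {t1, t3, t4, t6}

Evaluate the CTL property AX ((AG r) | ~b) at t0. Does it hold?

Yes

AG r: greatest fixpoint, start Z0 = {t1, t5, t9}, keep only states in Sat with every successor in Z. Z1 = {t1}; fixed.
Sat(AG r) = {t1}
Sat(~b) = {t0, t2, t5, t7, t8, t9}
Sat((AG r) | ~b) = {t0, t1, t2, t5, t7, t8, t9}
Sat(AX ((AG r) | ~b)) = {s : every successor in {t0, t1, t2, t5, t7, t8, t9}} = {t0, t1, t5, t7, t8}
t0 ∈ Sat(AX ((AG r) | ~b)) = {t0, t1, t5, t7, t8}, so the formula holds at t0.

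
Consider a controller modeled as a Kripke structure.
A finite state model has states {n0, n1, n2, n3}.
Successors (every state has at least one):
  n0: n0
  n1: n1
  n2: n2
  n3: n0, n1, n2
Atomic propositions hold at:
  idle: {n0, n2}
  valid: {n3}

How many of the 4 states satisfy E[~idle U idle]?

Sat(~idle) = {n1, n3}
E[~idle U idle]: least fixpoint, start Z0 = Sat(idle) = {n0, n2}, add states in Sat(~idle) with some successor in Z. Z1 = {n0, n2, n3}; fixed.
Sat(E[~idle U idle]) = {n0, n2, n3}
|Sat(E[~idle U idle])| = |{n0, n2, n3}| = 3.

3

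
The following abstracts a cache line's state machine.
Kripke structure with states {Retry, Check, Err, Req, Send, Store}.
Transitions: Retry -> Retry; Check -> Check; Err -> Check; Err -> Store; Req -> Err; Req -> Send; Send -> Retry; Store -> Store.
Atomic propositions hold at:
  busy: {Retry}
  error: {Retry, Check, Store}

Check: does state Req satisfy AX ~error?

Sat(~error) = {Err, Req, Send}
Sat(AX ~error) = {s : every successor in {Err, Req, Send}} = {Req}
Req ∈ Sat(AX ~error) = {Req}, so the formula holds at Req.

Yes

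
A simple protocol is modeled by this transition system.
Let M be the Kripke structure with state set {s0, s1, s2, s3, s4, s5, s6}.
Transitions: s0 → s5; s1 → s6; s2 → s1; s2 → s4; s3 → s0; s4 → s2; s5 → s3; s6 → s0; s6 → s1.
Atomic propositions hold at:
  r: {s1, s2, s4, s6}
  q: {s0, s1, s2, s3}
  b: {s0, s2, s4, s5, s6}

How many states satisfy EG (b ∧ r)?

Sat(b ∧ r) = {s2, s4, s6}
EG (b ∧ r): greatest fixpoint, start Z0 = {s2, s4, s6}, keep only states in Sat with some successor in Z. Z1 = {s2, s4}; fixed.
Sat(EG (b ∧ r)) = {s2, s4}
|Sat(EG (b ∧ r))| = |{s2, s4}| = 2.

2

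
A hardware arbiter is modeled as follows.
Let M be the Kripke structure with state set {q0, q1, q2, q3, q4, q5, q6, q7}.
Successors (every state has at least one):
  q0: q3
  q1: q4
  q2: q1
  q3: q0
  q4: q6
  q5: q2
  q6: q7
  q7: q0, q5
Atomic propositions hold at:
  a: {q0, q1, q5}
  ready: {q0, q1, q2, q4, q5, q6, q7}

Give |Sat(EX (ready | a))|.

7

Sat(ready | a) = {q0, q1, q2, q4, q5, q6, q7}
Sat(EX (ready | a)) = {s : some successor in {q0, q1, q2, q4, q5, q6, q7}} = {q1, q2, q3, q4, q5, q6, q7}
|Sat(EX (ready | a))| = |{q1, q2, q3, q4, q5, q6, q7}| = 7.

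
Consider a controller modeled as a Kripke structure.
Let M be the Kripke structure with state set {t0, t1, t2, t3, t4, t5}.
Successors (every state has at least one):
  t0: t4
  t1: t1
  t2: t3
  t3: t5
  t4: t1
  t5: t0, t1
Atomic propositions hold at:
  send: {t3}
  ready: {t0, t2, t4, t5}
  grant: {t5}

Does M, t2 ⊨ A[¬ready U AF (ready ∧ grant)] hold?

Sat(¬ready) = {t1, t3}
Sat(ready ∧ grant) = {t5}
AF (ready ∧ grant): least fixpoint, start Z0 = {t5}, add states with every successor in Z. Z1 = {t3, t5}; Z2 = {t2, t3, t5}; fixed.
Sat(AF (ready ∧ grant)) = {t2, t3, t5}
A[¬ready U AF (ready ∧ grant)]: least fixpoint, start Z0 = Sat(AF (ready ∧ grant)) = {t2, t3, t5}, add states in Sat(¬ready) with every successor in Z. Already a fixed point.
Sat(A[¬ready U AF (ready ∧ grant)]) = {t2, t3, t5}
t2 ∈ Sat(A[¬ready U AF (ready ∧ grant)]) = {t2, t3, t5}, so the formula holds at t2.

Yes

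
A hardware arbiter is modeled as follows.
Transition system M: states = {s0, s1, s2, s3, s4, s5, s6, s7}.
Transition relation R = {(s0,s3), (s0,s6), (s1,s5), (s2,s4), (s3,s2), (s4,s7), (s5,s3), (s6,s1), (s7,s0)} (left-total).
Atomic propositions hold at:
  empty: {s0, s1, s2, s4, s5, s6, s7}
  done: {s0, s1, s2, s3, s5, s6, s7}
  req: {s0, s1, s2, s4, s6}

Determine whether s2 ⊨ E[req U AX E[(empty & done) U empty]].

Sat(empty & done) = {s0, s1, s2, s5, s6, s7}
E[(empty & done) U empty]: least fixpoint, start Z0 = Sat(empty) = {s0, s1, s2, s4, s5, s6, s7}, add states in Sat(empty & done) with some successor in Z. Already a fixed point.
Sat(E[(empty & done) U empty]) = {s0, s1, s2, s4, s5, s6, s7}
Sat(AX E[(empty & done) U empty]) = {s : every successor in {s0, s1, s2, s4, s5, s6, s7}} = {s1, s2, s3, s4, s6, s7}
E[req U AX E[(empty & done) U empty]]: least fixpoint, start Z0 = Sat(AX E[(empty & done) U empty]) = {s1, s2, s3, s4, s6, s7}, add states in Sat(req) with some successor in Z. Z1 = {s0, s1, s2, s3, s4, s6, s7}; fixed.
Sat(E[req U AX E[(empty & done) U empty]]) = {s0, s1, s2, s3, s4, s6, s7}
s2 ∈ Sat(E[req U AX E[(empty & done) U empty]]) = {s0, s1, s2, s3, s4, s6, s7}, so the formula holds at s2.

Yes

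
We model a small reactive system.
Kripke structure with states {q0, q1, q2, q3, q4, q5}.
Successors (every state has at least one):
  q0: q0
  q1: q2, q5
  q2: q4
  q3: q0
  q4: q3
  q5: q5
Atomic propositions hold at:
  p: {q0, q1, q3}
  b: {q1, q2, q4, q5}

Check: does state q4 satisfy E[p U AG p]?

AG p: greatest fixpoint, start Z0 = {q0, q1, q3}, keep only states in Sat with every successor in Z. Z1 = {q0, q3}; fixed.
Sat(AG p) = {q0, q3}
E[p U AG p]: least fixpoint, start Z0 = Sat(AG p) = {q0, q3}, add states in Sat(p) with some successor in Z. Already a fixed point.
Sat(E[p U AG p]) = {q0, q3}
q4 ∉ Sat(E[p U AG p]) = {q0, q3}, so the formula does not hold at q4.

No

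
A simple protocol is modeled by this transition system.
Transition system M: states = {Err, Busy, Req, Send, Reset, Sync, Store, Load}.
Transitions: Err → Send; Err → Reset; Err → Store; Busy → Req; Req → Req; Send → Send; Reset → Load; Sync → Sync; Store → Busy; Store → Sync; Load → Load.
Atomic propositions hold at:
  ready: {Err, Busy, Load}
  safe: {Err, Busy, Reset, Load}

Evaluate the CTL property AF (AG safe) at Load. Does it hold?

AG safe: greatest fixpoint, start Z0 = {Err, Busy, Reset, Load}, keep only states in Sat with every successor in Z. Z1 = {Reset, Load}; fixed.
Sat(AG safe) = {Reset, Load}
AF (AG safe): least fixpoint, start Z0 = {Reset, Load}, add states with every successor in Z. Already a fixed point.
Sat(AF (AG safe)) = {Reset, Load}
Load ∈ Sat(AF (AG safe)) = {Reset, Load}, so the formula holds at Load.

Yes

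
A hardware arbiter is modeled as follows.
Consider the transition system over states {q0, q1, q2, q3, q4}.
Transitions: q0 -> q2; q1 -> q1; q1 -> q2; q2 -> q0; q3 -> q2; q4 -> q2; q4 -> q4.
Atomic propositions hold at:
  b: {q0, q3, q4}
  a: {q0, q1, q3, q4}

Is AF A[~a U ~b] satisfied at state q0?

Sat(~a) = {q2}
Sat(~b) = {q1, q2}
A[~a U ~b]: least fixpoint, start Z0 = Sat(~b) = {q1, q2}, add states in Sat(~a) with every successor in Z. Already a fixed point.
Sat(A[~a U ~b]) = {q1, q2}
AF A[~a U ~b]: least fixpoint, start Z0 = {q1, q2}, add states with every successor in Z. Z1 = {q0, q1, q2, q3}; fixed.
Sat(AF A[~a U ~b]) = {q0, q1, q2, q3}
q0 ∈ Sat(AF A[~a U ~b]) = {q0, q1, q2, q3}, so the formula holds at q0.

Yes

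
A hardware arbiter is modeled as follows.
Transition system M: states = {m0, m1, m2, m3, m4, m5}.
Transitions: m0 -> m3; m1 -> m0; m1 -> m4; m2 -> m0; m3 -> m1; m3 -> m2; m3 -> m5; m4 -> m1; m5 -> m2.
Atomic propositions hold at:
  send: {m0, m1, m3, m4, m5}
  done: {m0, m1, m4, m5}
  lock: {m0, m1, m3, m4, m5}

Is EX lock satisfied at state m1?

Sat(EX lock) = {s : some successor in {m0, m1, m3, m4, m5}} = {m0, m1, m2, m3, m4}
m1 ∈ Sat(EX lock) = {m0, m1, m2, m3, m4}, so the formula holds at m1.

Yes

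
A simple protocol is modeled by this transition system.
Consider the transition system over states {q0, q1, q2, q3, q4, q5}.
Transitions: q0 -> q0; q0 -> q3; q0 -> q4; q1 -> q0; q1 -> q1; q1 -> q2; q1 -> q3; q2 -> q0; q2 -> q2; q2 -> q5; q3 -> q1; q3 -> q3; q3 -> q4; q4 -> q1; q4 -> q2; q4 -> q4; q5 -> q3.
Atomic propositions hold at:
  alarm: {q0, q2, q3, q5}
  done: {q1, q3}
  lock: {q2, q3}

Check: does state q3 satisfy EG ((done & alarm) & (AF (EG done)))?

Yes

Sat(done & alarm) = {q3}
EG done: greatest fixpoint, start Z0 = {q1, q3}, keep only states in Sat with some successor in Z. Already a fixed point.
Sat(EG done) = {q1, q3}
AF (EG done): least fixpoint, start Z0 = {q1, q3}, add states with every successor in Z. Z1 = {q1, q3, q5}; fixed.
Sat(AF (EG done)) = {q1, q3, q5}
Sat((done & alarm) & (AF (EG done))) = {q3}
EG ((done & alarm) & (AF (EG done))): greatest fixpoint, start Z0 = {q3}, keep only states in Sat with some successor in Z. Already a fixed point.
Sat(EG ((done & alarm) & (AF (EG done)))) = {q3}
q3 ∈ Sat(EG ((done & alarm) & (AF (EG done)))) = {q3}, so the formula holds at q3.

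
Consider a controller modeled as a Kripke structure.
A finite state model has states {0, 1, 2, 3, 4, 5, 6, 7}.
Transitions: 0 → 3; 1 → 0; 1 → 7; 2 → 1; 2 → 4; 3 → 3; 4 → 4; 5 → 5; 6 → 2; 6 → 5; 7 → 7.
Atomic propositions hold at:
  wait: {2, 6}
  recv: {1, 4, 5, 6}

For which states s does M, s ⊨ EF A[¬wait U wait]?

{2, 6}

Sat(¬wait) = {0, 1, 3, 4, 5, 7}
A[¬wait U wait]: least fixpoint, start Z0 = Sat(wait) = {2, 6}, add states in Sat(¬wait) with every successor in Z. Already a fixed point.
Sat(A[¬wait U wait]) = {2, 6}
EF A[¬wait U wait]: least fixpoint, start Z0 = {2, 6}, add states with some successor in Z. Already a fixed point.
Sat(EF A[¬wait U wait]) = {2, 6}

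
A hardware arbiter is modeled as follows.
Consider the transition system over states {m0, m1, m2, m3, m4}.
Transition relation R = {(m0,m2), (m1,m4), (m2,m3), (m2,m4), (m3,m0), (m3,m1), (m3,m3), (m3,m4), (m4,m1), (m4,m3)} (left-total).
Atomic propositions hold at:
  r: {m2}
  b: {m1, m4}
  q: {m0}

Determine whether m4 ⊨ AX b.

No

Sat(AX b) = {s : every successor in {m1, m4}} = {m1}
m4 ∉ Sat(AX b) = {m1}, so the formula does not hold at m4.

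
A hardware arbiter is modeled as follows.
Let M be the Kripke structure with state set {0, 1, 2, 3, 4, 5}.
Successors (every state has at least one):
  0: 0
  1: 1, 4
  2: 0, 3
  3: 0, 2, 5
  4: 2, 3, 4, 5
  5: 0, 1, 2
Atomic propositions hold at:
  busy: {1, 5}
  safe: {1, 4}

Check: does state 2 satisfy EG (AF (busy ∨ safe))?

Sat(busy ∨ safe) = {1, 4, 5}
AF (busy ∨ safe): least fixpoint, start Z0 = {1, 4, 5}, add states with every successor in Z. Already a fixed point.
Sat(AF (busy ∨ safe)) = {1, 4, 5}
EG (AF (busy ∨ safe)): greatest fixpoint, start Z0 = {1, 4, 5}, keep only states in Sat with some successor in Z. Already a fixed point.
Sat(EG (AF (busy ∨ safe))) = {1, 4, 5}
2 ∉ Sat(EG (AF (busy ∨ safe))) = {1, 4, 5}, so the formula does not hold at 2.

No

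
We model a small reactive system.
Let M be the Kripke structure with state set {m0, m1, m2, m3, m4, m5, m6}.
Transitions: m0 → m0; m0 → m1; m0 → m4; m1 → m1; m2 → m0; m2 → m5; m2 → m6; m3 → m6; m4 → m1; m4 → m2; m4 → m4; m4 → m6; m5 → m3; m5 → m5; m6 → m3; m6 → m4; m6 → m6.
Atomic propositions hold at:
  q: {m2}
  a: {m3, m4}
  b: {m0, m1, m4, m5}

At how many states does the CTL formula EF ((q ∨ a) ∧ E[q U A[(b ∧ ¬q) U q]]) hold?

6

Sat(q ∨ a) = {m2, m3, m4}
Sat(¬q) = {m0, m1, m3, m4, m5, m6}
Sat(b ∧ ¬q) = {m0, m1, m4, m5}
A[(b ∧ ¬q) U q]: least fixpoint, start Z0 = Sat(q) = {m2}, add states in Sat(b ∧ ¬q) with every successor in Z. Already a fixed point.
Sat(A[(b ∧ ¬q) U q]) = {m2}
E[q U A[(b ∧ ¬q) U q]]: least fixpoint, start Z0 = Sat(A[(b ∧ ¬q) U q]) = {m2}, add states in Sat(q) with some successor in Z. Already a fixed point.
Sat(E[q U A[(b ∧ ¬q) U q]]) = {m2}
Sat((q ∨ a) ∧ E[q U A[(b ∧ ¬q) U q]]) = {m2}
EF ((q ∨ a) ∧ E[q U A[(b ∧ ¬q) U q]]): least fixpoint, start Z0 = {m2}, add states with some successor in Z. Z1 = {m2, m4}; Z2 = {m0, m2, m4, m6}; Z3 = {m0, m2, m3, m4, m6}; Z4 = {m0, m2, m3, m4, m5, m6}; fixed.
Sat(EF ((q ∨ a) ∧ E[q U A[(b ∧ ¬q) U q]])) = {m0, m2, m3, m4, m5, m6}
|Sat(EF ((q ∨ a) ∧ E[q U A[(b ∧ ¬q) U q]]))| = |{m0, m2, m3, m4, m5, m6}| = 6.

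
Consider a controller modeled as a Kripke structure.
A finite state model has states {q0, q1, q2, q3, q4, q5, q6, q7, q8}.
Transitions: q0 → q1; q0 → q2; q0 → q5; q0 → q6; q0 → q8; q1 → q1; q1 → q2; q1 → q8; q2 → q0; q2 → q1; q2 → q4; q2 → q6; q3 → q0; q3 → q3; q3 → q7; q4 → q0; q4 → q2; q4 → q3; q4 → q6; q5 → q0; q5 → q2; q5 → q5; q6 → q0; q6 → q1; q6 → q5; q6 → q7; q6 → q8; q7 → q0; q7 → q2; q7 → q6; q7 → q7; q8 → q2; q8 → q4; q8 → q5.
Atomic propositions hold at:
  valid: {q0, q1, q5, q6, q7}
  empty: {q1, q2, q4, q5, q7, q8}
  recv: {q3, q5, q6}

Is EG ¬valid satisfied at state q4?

Yes

Sat(¬valid) = {q2, q3, q4, q8}
EG ¬valid: greatest fixpoint, start Z0 = {q2, q3, q4, q8}, keep only states in Sat with some successor in Z. Already a fixed point.
Sat(EG ¬valid) = {q2, q3, q4, q8}
q4 ∈ Sat(EG ¬valid) = {q2, q3, q4, q8}, so the formula holds at q4.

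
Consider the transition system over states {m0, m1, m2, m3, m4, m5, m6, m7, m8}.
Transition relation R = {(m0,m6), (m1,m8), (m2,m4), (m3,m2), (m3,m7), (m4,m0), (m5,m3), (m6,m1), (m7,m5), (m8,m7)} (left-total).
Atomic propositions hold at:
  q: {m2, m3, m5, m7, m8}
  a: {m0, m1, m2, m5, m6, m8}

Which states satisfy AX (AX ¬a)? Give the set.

{m1, m7}

Sat(¬a) = {m3, m4, m7}
Sat(AX ¬a) = {s : every successor in {m3, m4, m7}} = {m2, m5, m8}
Sat(AX (AX ¬a)) = {s : every successor in {m2, m5, m8}} = {m1, m7}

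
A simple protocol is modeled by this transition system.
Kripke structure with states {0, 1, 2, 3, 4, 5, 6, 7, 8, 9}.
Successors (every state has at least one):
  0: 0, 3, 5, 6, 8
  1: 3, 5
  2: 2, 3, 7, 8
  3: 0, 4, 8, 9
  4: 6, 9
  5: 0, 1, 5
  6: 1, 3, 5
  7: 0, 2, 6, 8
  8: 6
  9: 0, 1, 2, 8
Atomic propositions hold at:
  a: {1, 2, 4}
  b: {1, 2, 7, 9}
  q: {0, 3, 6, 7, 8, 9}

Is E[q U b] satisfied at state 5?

E[q U b]: least fixpoint, start Z0 = Sat(b) = {1, 2, 7, 9}, add states in Sat(q) with some successor in Z. Z1 = {1, 2, 3, 6, 7, 9}; Z2 = {0, 1, 2, 3, 6, 7, 8, 9}; fixed.
Sat(E[q U b]) = {0, 1, 2, 3, 6, 7, 8, 9}
5 ∉ Sat(E[q U b]) = {0, 1, 2, 3, 6, 7, 8, 9}, so the formula does not hold at 5.

No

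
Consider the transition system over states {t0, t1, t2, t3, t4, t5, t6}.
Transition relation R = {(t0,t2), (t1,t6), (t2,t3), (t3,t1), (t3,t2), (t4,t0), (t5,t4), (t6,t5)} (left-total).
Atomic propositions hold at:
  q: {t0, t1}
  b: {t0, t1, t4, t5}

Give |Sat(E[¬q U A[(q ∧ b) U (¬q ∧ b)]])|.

3

Sat(¬q) = {t2, t3, t4, t5, t6}
Sat(q ∧ b) = {t0, t1}
Sat(¬q ∧ b) = {t4, t5}
A[(q ∧ b) U (¬q ∧ b)]: least fixpoint, start Z0 = Sat((¬q ∧ b)) = {t4, t5}, add states in Sat(q ∧ b) with every successor in Z. Already a fixed point.
Sat(A[(q ∧ b) U (¬q ∧ b)]) = {t4, t5}
E[¬q U A[(q ∧ b) U (¬q ∧ b)]]: least fixpoint, start Z0 = Sat(A[(q ∧ b) U (¬q ∧ b)]) = {t4, t5}, add states in Sat(¬q) with some successor in Z. Z1 = {t4, t5, t6}; fixed.
Sat(E[¬q U A[(q ∧ b) U (¬q ∧ b)]]) = {t4, t5, t6}
|Sat(E[¬q U A[(q ∧ b) U (¬q ∧ b)]])| = |{t4, t5, t6}| = 3.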